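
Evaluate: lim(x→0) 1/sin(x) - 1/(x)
This is an ∞-∞ indeterminate form.

Combine fractions or rationalize to convert ∞-∞ to 0/0 form:
  lim(x→0) 1/sin(x) - 1/(x) = 0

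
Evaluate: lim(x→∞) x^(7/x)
This is an exponential indeterminate form.

For exponential indeterminate forms, take the natural log:
  Let L = lim(x→∞) x^(7/x)
  Then ln(L) = lim(x→∞) [exponent × ln(base)]
  Evaluate using L'Hôpital or standard limits, then exponentiate.
  L = 1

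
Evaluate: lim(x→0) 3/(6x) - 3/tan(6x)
This is an ∞-∞ indeterminate form.

Combine fractions or rationalize to convert ∞-∞ to 0/0 form:
  lim(x→0) 3/(6x) - 3/tan(6x) = 0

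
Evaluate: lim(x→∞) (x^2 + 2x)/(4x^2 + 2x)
This is an ∞/∞ indeterminate form.

Apply L'Hôpital's rule: differentiate numerator and denominator separately.
  f(x) = x^2 + 2·x   ⇒   f'(x) = 2·x + 2
  g(x) = 4·x^2 + 2·x   ⇒   g'(x) = 8·x + 2
  lim(x→∞) f'(x)/g'(x) = lim(x→∞) (2·x + 2)/(8·x + 2)
  = 1/4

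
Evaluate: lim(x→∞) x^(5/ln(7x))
This is an exponential indeterminate form.

For exponential indeterminate forms, take the natural log:
  Let L = lim(x→∞) x^(5/ln(7x))
  Then ln(L) = lim(x→∞) [exponent × ln(base)]
  Evaluate using L'Hôpital or standard limits, then exponentiate.
  L = e^(5)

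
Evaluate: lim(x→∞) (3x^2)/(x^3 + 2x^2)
This is an ∞/∞ indeterminate form.

Apply L'Hôpital's rule: differentiate numerator and denominator separately.
  f(x) = 3·x^2   ⇒   f'(x) = 6·x
  g(x) = x^3 + 2·x^2   ⇒   g'(x) = 3·x^2 + 4·x
  lim(x→∞) f'(x)/g'(x) = lim(x→∞) (6·x)/(3·x^2 + 4·x)
  = 0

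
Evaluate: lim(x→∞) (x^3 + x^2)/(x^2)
This is an ∞/∞ indeterminate form.

Apply L'Hôpital's rule: differentiate numerator and denominator separately.
  f(x) = x^3 + x^2   ⇒   f'(x) = 3·x^2 + 2·x
  g(x) = x^2   ⇒   g'(x) = 2·x
  lim(x→∞) f'(x)/g'(x) = lim(x→∞) (3·x^2 + 2·x)/(2·x)
  = ∞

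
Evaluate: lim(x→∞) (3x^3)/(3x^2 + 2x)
This is an ∞/∞ indeterminate form.

Apply L'Hôpital's rule: differentiate numerator and denominator separately.
  f(x) = 3·x^3   ⇒   f'(x) = 9·x^2
  g(x) = 3·x^2 + 2·x   ⇒   g'(x) = 6·x + 2
  lim(x→∞) f'(x)/g'(x) = lim(x→∞) (9·x^2)/(6·x + 2)
  = ∞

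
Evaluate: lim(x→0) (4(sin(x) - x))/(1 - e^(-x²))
This is a 0/0 indeterminate form.

Apply L'Hôpital's rule: differentiate numerator and denominator separately.
  f(x) = -4·x + 4·sin(x)   ⇒   f'(x) = 4·cos(x) - 4
  g(x) = 1 - e^(-x^2)   ⇒   g'(x) = 2·x·e^(-x^2)
  lim(x→0) f'(x)/g'(x) = lim(x→0) (4·cos(x) - 4)/(2·x·e^(-x^2))
  = 0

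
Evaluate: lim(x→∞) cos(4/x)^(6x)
This is an exponential indeterminate form.

For exponential indeterminate forms, take the natural log:
  Let L = lim(x→∞) cos(4/x)^(6x)
  Then ln(L) = lim(x→∞) [exponent × ln(base)]
  Evaluate using L'Hôpital or standard limits, then exponentiate.
  L = 1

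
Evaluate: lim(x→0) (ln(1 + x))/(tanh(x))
This is a 0/0 indeterminate form.

Apply L'Hôpital's rule: differentiate numerator and denominator separately.
  f(x) = ln(x + 1)   ⇒   f'(x) = 1/(x + 1)
  g(x) = tanh(x)   ⇒   g'(x) = 1 - tanh(x)^2
  lim(x→0) f'(x)/g'(x) = lim(x→0) (1/(x + 1))/(1 - tanh(x)^2)
  = 1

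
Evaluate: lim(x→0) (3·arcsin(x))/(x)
This is a 0/0 indeterminate form.

Apply L'Hôpital's rule: differentiate numerator and denominator separately.
  f(x) = 3·asin(x)   ⇒   f'(x) = 3/sqrt(1 - x^2)
  g(x) = x   ⇒   g'(x) = 1
  lim(x→0) f'(x)/g'(x) = lim(x→0) (3/sqrt(1 - x^2))/(1)
  = 3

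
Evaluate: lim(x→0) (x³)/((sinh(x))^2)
This is a 0/0 indeterminate form.

Apply L'Hôpital's rule: differentiate numerator and denominator separately.
  f(x) = x^3   ⇒   f'(x) = 3·x^2
  g(x) = sinh(x)^2   ⇒   g'(x) = 2·sinh(x)·cosh(x)
  lim(x→0) f'(x)/g'(x) = lim(x→0) (3·x^2)/(2·sinh(x)·cosh(x))
  = 0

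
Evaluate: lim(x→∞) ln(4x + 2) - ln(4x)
This is an ∞-∞ indeterminate form.

Combine fractions or rationalize to convert ∞-∞ to 0/0 form:
  lim(x→∞) ln(4x + 2) - ln(4x) = 0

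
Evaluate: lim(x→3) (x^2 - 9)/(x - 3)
This is a standard limit.

Factor or rationalize the expression:
  lim(x→3) (x^2 - 9)/(x - 3) = 6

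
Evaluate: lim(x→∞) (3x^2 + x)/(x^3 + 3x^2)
This is an ∞/∞ indeterminate form.

Apply L'Hôpital's rule: differentiate numerator and denominator separately.
  f(x) = 3·x^2 + x   ⇒   f'(x) = 6·x + 1
  g(x) = x^3 + 3·x^2   ⇒   g'(x) = 3·x^2 + 6·x
  lim(x→∞) f'(x)/g'(x) = lim(x→∞) (6·x + 1)/(3·x^2 + 6·x)
  = 0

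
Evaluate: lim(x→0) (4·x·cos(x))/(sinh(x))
This is a 0/0 indeterminate form.

Apply L'Hôpital's rule: differentiate numerator and denominator separately.
  f(x) = 4·x·cos(x)   ⇒   f'(x) = -4·x·sin(x) + 4·cos(x)
  g(x) = sinh(x)   ⇒   g'(x) = cosh(x)
  lim(x→0) f'(x)/g'(x) = lim(x→0) (-4·x·sin(x) + 4·cos(x))/(cosh(x))
  = 4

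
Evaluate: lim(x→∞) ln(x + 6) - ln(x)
This is an ∞-∞ indeterminate form.

Combine fractions or rationalize to convert ∞-∞ to 0/0 form:
  lim(x→∞) ln(x + 6) - ln(x) = 0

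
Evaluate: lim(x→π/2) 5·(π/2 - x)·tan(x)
This is a 0·∞ indeterminate form.

Rewrite 0·∞ as a quotient (0/0 or ∞/∞ form), then apply L'Hôpital's rule:
  lim(x→π/2) 5·(π/2 - x)·tan(x) = 5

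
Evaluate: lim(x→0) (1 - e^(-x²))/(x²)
This is a 0/0 indeterminate form.

Apply L'Hôpital's rule: differentiate numerator and denominator separately.
  f(x) = 1 - e^(-x^2)   ⇒   f'(x) = 2·x·e^(-x^2)
  g(x) = x^2   ⇒   g'(x) = 2·x
  lim(x→0) f'(x)/g'(x) = lim(x→0) (2·x·e^(-x^2))/(2·x)
  = 1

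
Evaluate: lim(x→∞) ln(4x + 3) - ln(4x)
This is an ∞-∞ indeterminate form.

Combine fractions or rationalize to convert ∞-∞ to 0/0 form:
  lim(x→∞) ln(4x + 3) - ln(4x) = 0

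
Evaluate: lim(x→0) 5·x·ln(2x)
This is a 0·∞ indeterminate form.

Rewrite 0·∞ as a quotient (0/0 or ∞/∞ form), then apply L'Hôpital's rule:
  lim(x→0) 5·x·ln(2x) = 0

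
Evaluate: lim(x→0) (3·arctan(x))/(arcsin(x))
This is a 0/0 indeterminate form.

Apply L'Hôpital's rule: differentiate numerator and denominator separately.
  f(x) = 3·atan(x)   ⇒   f'(x) = 3/(x^2 + 1)
  g(x) = asin(x)   ⇒   g'(x) = 1/sqrt(1 - x^2)
  lim(x→0) f'(x)/g'(x) = lim(x→0) (3/(x^2 + 1))/(1/sqrt(1 - x^2))
  = 3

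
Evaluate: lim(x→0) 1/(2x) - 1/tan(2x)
This is an ∞-∞ indeterminate form.

Combine fractions or rationalize to convert ∞-∞ to 0/0 form:
  lim(x→0) 1/(2x) - 1/tan(2x) = 0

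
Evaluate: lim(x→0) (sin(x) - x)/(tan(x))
This is a 0/0 indeterminate form.

Apply L'Hôpital's rule: differentiate numerator and denominator separately.
  f(x) = -x + sin(x)   ⇒   f'(x) = cos(x) - 1
  g(x) = tan(x)   ⇒   g'(x) = tan(x)^2 + 1
  lim(x→0) f'(x)/g'(x) = lim(x→0) (cos(x) - 1)/(tan(x)^2 + 1)
  = 0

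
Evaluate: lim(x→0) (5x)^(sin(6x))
This is an exponential indeterminate form.

For exponential indeterminate forms, take the natural log:
  Let L = lim(x→0) (5x)^(sin(6x))
  Then ln(L) = lim(x→0) [exponent × ln(base)]
  Evaluate using L'Hôpital or standard limits, then exponentiate.
  L = 1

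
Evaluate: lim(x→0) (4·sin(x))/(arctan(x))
This is a 0/0 indeterminate form.

Apply L'Hôpital's rule: differentiate numerator and denominator separately.
  f(x) = 4·sin(x)   ⇒   f'(x) = 4·cos(x)
  g(x) = atan(x)   ⇒   g'(x) = 1/(x^2 + 1)
  lim(x→0) f'(x)/g'(x) = lim(x→0) (4·cos(x))/(1/(x^2 + 1))
  = 4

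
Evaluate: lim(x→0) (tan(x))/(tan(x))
This is a 0/0 indeterminate form.

Apply L'Hôpital's rule: differentiate numerator and denominator separately.
  f(x) = tan(x)   ⇒   f'(x) = tan(x)^2 + 1
  g(x) = tan(x)   ⇒   g'(x) = tan(x)^2 + 1
  lim(x→0) f'(x)/g'(x) = lim(x→0) (tan(x)^2 + 1)/(tan(x)^2 + 1)
  = 1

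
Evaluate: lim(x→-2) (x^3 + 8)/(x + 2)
This is a standard limit.

Factor or rationalize the expression:
  lim(x→-2) (x^3 + 8)/(x + 2) = 12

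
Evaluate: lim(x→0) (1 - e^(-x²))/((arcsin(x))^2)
This is a 0/0 indeterminate form.

Apply L'Hôpital's rule: differentiate numerator and denominator separately.
  f(x) = 1 - e^(-x^2)   ⇒   f'(x) = 2·x·e^(-x^2)
  g(x) = asin(x)^2   ⇒   g'(x) = 2·asin(x)/sqrt(1 - x^2)
  lim(x→0) f'(x)/g'(x) = lim(x→0) (2·x·e^(-x^2))/(2·asin(x)/sqrt(1 - x^2))
  = 1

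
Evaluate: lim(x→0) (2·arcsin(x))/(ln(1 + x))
This is a 0/0 indeterminate form.

Apply L'Hôpital's rule: differentiate numerator and denominator separately.
  f(x) = 2·asin(x)   ⇒   f'(x) = 2/sqrt(1 - x^2)
  g(x) = ln(x + 1)   ⇒   g'(x) = 1/(x + 1)
  lim(x→0) f'(x)/g'(x) = lim(x→0) (2/sqrt(1 - x^2))/(1/(x + 1))
  = 2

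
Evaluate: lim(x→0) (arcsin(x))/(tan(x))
This is a 0/0 indeterminate form.

Apply L'Hôpital's rule: differentiate numerator and denominator separately.
  f(x) = asin(x)   ⇒   f'(x) = 1/sqrt(1 - x^2)
  g(x) = tan(x)   ⇒   g'(x) = tan(x)^2 + 1
  lim(x→0) f'(x)/g'(x) = lim(x→0) (1/sqrt(1 - x^2))/(tan(x)^2 + 1)
  = 1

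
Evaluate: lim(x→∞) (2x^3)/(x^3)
This is an ∞/∞ indeterminate form.

Apply L'Hôpital's rule: differentiate numerator and denominator separately.
  f(x) = 2·x^3   ⇒   f'(x) = 6·x^2
  g(x) = x^3   ⇒   g'(x) = 3·x^2
  lim(x→∞) f'(x)/g'(x) = lim(x→∞) (6·x^2)/(3·x^2)
  = 2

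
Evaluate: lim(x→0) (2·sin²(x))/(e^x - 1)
This is a 0/0 indeterminate form.

Apply L'Hôpital's rule: differentiate numerator and denominator separately.
  f(x) = 2·sin(x)^2   ⇒   f'(x) = 4·sin(x)·cos(x)
  g(x) = e^(x) - 1   ⇒   g'(x) = e^(x)
  lim(x→0) f'(x)/g'(x) = lim(x→0) (4·sin(x)·cos(x))/(e^(x))
  = 0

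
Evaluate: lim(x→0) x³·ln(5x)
This is a 0·∞ indeterminate form.

Rewrite 0·∞ as a quotient (0/0 or ∞/∞ form), then apply L'Hôpital's rule:
  lim(x→0) x³·ln(5x) = 0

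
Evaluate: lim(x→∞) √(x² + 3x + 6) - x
This is an ∞-∞ indeterminate form.

Combine fractions or rationalize to convert ∞-∞ to 0/0 form:
  lim(x→∞) √(x² + 3x + 6) - x = 3/2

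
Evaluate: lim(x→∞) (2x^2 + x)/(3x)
This is an ∞/∞ indeterminate form.

Apply L'Hôpital's rule: differentiate numerator and denominator separately.
  f(x) = 2·x^2 + x   ⇒   f'(x) = 4·x + 1
  g(x) = 3·x   ⇒   g'(x) = 3
  lim(x→∞) f'(x)/g'(x) = lim(x→∞) (4·x + 1)/(3)
  = ∞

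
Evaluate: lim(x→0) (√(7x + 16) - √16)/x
This is a standard limit.

Factor or rationalize the expression:
  lim(x→0) (√(7x + 16) - √16)/x = 7/8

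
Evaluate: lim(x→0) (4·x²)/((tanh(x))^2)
This is a 0/0 indeterminate form.

Apply L'Hôpital's rule: differentiate numerator and denominator separately.
  f(x) = 4·x^2   ⇒   f'(x) = 8·x
  g(x) = tanh(x)^2   ⇒   g'(x) = (2 - 2·tanh(x)^2)·tanh(x)
  lim(x→0) f'(x)/g'(x) = lim(x→0) (8·x)/((2 - 2·tanh(x)^2)·tanh(x))
  = 4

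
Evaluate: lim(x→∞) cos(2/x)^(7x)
This is an exponential indeterminate form.

For exponential indeterminate forms, take the natural log:
  Let L = lim(x→∞) cos(2/x)^(7x)
  Then ln(L) = lim(x→∞) [exponent × ln(base)]
  Evaluate using L'Hôpital or standard limits, then exponentiate.
  L = 1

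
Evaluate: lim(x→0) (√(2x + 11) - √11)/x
This is a standard limit.

Factor or rationalize the expression:
  lim(x→0) (√(2x + 11) - √11)/x = sqrt(11)/11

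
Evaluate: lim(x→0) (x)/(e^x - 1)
This is a 0/0 indeterminate form.

Apply L'Hôpital's rule: differentiate numerator and denominator separately.
  f(x) = x   ⇒   f'(x) = 1
  g(x) = e^(x) - 1   ⇒   g'(x) = e^(x)
  lim(x→0) f'(x)/g'(x) = lim(x→0) (1)/(e^(x))
  = 1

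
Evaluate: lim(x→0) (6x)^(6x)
This is an exponential indeterminate form.

For exponential indeterminate forms, take the natural log:
  Let L = lim(x→0) (6x)^(6x)
  Then ln(L) = lim(x→0) [exponent × ln(base)]
  Evaluate using L'Hôpital or standard limits, then exponentiate.
  L = 1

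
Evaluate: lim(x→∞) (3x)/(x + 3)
This is an ∞/∞ indeterminate form.

Apply L'Hôpital's rule: differentiate numerator and denominator separately.
  f(x) = 3·x   ⇒   f'(x) = 3
  g(x) = x + 3   ⇒   g'(x) = 1
  lim(x→∞) f'(x)/g'(x) = lim(x→∞) (3)/(1)
  = 3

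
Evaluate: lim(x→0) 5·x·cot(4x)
This is a 0·∞ indeterminate form.

Rewrite 0·∞ as a quotient (0/0 or ∞/∞ form), then apply L'Hôpital's rule:
  lim(x→0) 5·x·cot(4x) = 5/4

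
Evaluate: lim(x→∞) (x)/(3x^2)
This is an ∞/∞ indeterminate form.

Apply L'Hôpital's rule: differentiate numerator and denominator separately.
  f(x) = x   ⇒   f'(x) = 1
  g(x) = 3·x^2   ⇒   g'(x) = 6·x
  lim(x→∞) f'(x)/g'(x) = lim(x→∞) (1)/(6·x)
  = 0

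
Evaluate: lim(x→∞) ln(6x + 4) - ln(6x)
This is an ∞-∞ indeterminate form.

Combine fractions or rationalize to convert ∞-∞ to 0/0 form:
  lim(x→∞) ln(6x + 4) - ln(6x) = 0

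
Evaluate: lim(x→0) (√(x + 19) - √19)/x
This is a standard limit.

Factor or rationalize the expression:
  lim(x→0) (√(x + 19) - √19)/x = sqrt(19)/38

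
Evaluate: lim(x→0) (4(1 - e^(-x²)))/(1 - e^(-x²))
This is a 0/0 indeterminate form.

Apply L'Hôpital's rule: differentiate numerator and denominator separately.
  f(x) = 4 - 4·e^(-x^2)   ⇒   f'(x) = 8·x·e^(-x^2)
  g(x) = 1 - e^(-x^2)   ⇒   g'(x) = 2·x·e^(-x^2)
  lim(x→0) f'(x)/g'(x) = lim(x→0) (8·x·e^(-x^2))/(2·x·e^(-x^2))
  = 4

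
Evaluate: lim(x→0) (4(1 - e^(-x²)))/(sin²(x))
This is a 0/0 indeterminate form.

Apply L'Hôpital's rule: differentiate numerator and denominator separately.
  f(x) = 4 - 4·e^(-x^2)   ⇒   f'(x) = 8·x·e^(-x^2)
  g(x) = sin(x)^2   ⇒   g'(x) = 2·sin(x)·cos(x)
  lim(x→0) f'(x)/g'(x) = lim(x→0) (8·x·e^(-x^2))/(2·sin(x)·cos(x))
  = 4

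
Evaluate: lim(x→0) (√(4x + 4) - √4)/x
This is a standard limit.

Factor or rationalize the expression:
  lim(x→0) (√(4x + 4) - √4)/x = 1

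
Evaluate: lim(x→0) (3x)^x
This is an exponential indeterminate form.

For exponential indeterminate forms, take the natural log:
  Let L = lim(x→0) (3x)^x
  Then ln(L) = lim(x→0) [exponent × ln(base)]
  Evaluate using L'Hôpital or standard limits, then exponentiate.
  L = 1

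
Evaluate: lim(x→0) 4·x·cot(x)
This is a 0·∞ indeterminate form.

Rewrite 0·∞ as a quotient (0/0 or ∞/∞ form), then apply L'Hôpital's rule:
  lim(x→0) 4·x·cot(x) = 4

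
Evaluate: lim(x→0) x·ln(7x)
This is a 0·∞ indeterminate form.

Rewrite 0·∞ as a quotient (0/0 or ∞/∞ form), then apply L'Hôpital's rule:
  lim(x→0) x·ln(7x) = 0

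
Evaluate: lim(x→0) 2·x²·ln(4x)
This is a 0·∞ indeterminate form.

Rewrite 0·∞ as a quotient (0/0 or ∞/∞ form), then apply L'Hôpital's rule:
  lim(x→0) 2·x²·ln(4x) = 0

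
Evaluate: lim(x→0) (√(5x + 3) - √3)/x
This is a standard limit.

Factor or rationalize the expression:
  lim(x→0) (√(5x + 3) - √3)/x = 5·sqrt(3)/6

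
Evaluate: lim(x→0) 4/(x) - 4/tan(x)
This is an ∞-∞ indeterminate form.

Combine fractions or rationalize to convert ∞-∞ to 0/0 form:
  lim(x→0) 4/(x) - 4/tan(x) = 0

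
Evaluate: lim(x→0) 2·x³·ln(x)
This is a 0·∞ indeterminate form.

Rewrite 0·∞ as a quotient (0/0 or ∞/∞ form), then apply L'Hôpital's rule:
  lim(x→0) 2·x³·ln(x) = 0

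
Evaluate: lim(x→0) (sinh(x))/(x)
This is a 0/0 indeterminate form.

Apply L'Hôpital's rule: differentiate numerator and denominator separately.
  f(x) = sinh(x)   ⇒   f'(x) = cosh(x)
  g(x) = x   ⇒   g'(x) = 1
  lim(x→0) f'(x)/g'(x) = lim(x→0) (cosh(x))/(1)
  = 1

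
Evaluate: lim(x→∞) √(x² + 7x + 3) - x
This is an ∞-∞ indeterminate form.

Combine fractions or rationalize to convert ∞-∞ to 0/0 form:
  lim(x→∞) √(x² + 7x + 3) - x = 7/2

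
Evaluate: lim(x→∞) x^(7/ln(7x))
This is an exponential indeterminate form.

For exponential indeterminate forms, take the natural log:
  Let L = lim(x→∞) x^(7/ln(7x))
  Then ln(L) = lim(x→∞) [exponent × ln(base)]
  Evaluate using L'Hôpital or standard limits, then exponentiate.
  L = e^(7)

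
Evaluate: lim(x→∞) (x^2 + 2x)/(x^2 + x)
This is an ∞/∞ indeterminate form.

Apply L'Hôpital's rule: differentiate numerator and denominator separately.
  f(x) = x^2 + 2·x   ⇒   f'(x) = 2·x + 2
  g(x) = x^2 + x   ⇒   g'(x) = 2·x + 1
  lim(x→∞) f'(x)/g'(x) = lim(x→∞) (2·x + 2)/(2·x + 1)
  = 1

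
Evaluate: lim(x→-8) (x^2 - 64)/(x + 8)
This is a standard limit.

Factor or rationalize the expression:
  lim(x→-8) (x^2 - 64)/(x + 8) = -16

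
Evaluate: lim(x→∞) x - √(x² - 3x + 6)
This is an ∞-∞ indeterminate form.

Combine fractions or rationalize to convert ∞-∞ to 0/0 form:
  lim(x→∞) x - √(x² - 3x + 6) = 3/2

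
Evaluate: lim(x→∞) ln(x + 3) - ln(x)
This is an ∞-∞ indeterminate form.

Combine fractions or rationalize to convert ∞-∞ to 0/0 form:
  lim(x→∞) ln(x + 3) - ln(x) = 0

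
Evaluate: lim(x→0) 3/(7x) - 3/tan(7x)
This is an ∞-∞ indeterminate form.

Combine fractions or rationalize to convert ∞-∞ to 0/0 form:
  lim(x→0) 3/(7x) - 3/tan(7x) = 0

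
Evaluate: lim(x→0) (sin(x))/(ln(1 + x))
This is a 0/0 indeterminate form.

Apply L'Hôpital's rule: differentiate numerator and denominator separately.
  f(x) = sin(x)   ⇒   f'(x) = cos(x)
  g(x) = ln(x + 1)   ⇒   g'(x) = 1/(x + 1)
  lim(x→0) f'(x)/g'(x) = lim(x→0) (cos(x))/(1/(x + 1))
  = 1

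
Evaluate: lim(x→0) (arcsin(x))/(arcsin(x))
This is a 0/0 indeterminate form.

Apply L'Hôpital's rule: differentiate numerator and denominator separately.
  f(x) = asin(x)   ⇒   f'(x) = 1/sqrt(1 - x^2)
  g(x) = asin(x)   ⇒   g'(x) = 1/sqrt(1 - x^2)
  lim(x→0) f'(x)/g'(x) = lim(x→0) (1/sqrt(1 - x^2))/(1/sqrt(1 - x^2))
  = 1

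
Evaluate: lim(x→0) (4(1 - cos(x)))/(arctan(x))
This is a 0/0 indeterminate form.

Apply L'Hôpital's rule: differentiate numerator and denominator separately.
  f(x) = 4 - 4·cos(x)   ⇒   f'(x) = 4·sin(x)
  g(x) = atan(x)   ⇒   g'(x) = 1/(x^2 + 1)
  lim(x→0) f'(x)/g'(x) = lim(x→0) (4·sin(x))/(1/(x^2 + 1))
  = 0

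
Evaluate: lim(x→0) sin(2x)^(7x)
This is an exponential indeterminate form.

For exponential indeterminate forms, take the natural log:
  Let L = lim(x→0) sin(2x)^(7x)
  Then ln(L) = lim(x→0) [exponent × ln(base)]
  Evaluate using L'Hôpital or standard limits, then exponentiate.
  L = 1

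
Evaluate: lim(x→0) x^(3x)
This is an exponential indeterminate form.

For exponential indeterminate forms, take the natural log:
  Let L = lim(x→0) x^(3x)
  Then ln(L) = lim(x→0) [exponent × ln(base)]
  Evaluate using L'Hôpital or standard limits, then exponentiate.
  L = 1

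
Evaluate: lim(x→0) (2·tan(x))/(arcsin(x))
This is a 0/0 indeterminate form.

Apply L'Hôpital's rule: differentiate numerator and denominator separately.
  f(x) = 2·tan(x)   ⇒   f'(x) = 2·tan(x)^2 + 2
  g(x) = asin(x)   ⇒   g'(x) = 1/sqrt(1 - x^2)
  lim(x→0) f'(x)/g'(x) = lim(x→0) (2·tan(x)^2 + 2)/(1/sqrt(1 - x^2))
  = 2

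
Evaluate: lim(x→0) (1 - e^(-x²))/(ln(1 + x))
This is a 0/0 indeterminate form.

Apply L'Hôpital's rule: differentiate numerator and denominator separately.
  f(x) = 1 - e^(-x^2)   ⇒   f'(x) = 2·x·e^(-x^2)
  g(x) = ln(x + 1)   ⇒   g'(x) = 1/(x + 1)
  lim(x→0) f'(x)/g'(x) = lim(x→0) (2·x·e^(-x^2))/(1/(x + 1))
  = 0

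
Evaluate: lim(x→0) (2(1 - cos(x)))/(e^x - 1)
This is a 0/0 indeterminate form.

Apply L'Hôpital's rule: differentiate numerator and denominator separately.
  f(x) = 2 - 2·cos(x)   ⇒   f'(x) = 2·sin(x)
  g(x) = e^(x) - 1   ⇒   g'(x) = e^(x)
  lim(x→0) f'(x)/g'(x) = lim(x→0) (2·sin(x))/(e^(x))
  = 0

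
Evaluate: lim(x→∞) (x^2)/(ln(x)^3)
This is an ∞/∞ indeterminate form.

Apply L'Hôpital's rule: differentiate numerator and denominator separately.
  f(x) = x^2   ⇒   f'(x) = 2·x
  g(x) = ln(x)^3   ⇒   g'(x) = 3·ln(x)^2/x
  lim(x→∞) f'(x)/g'(x) = lim(x→∞) (2·x)/(3·ln(x)^2/x)
  = ∞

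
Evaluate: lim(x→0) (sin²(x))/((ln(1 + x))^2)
This is a 0/0 indeterminate form.

Apply L'Hôpital's rule: differentiate numerator and denominator separately.
  f(x) = sin(x)^2   ⇒   f'(x) = 2·sin(x)·cos(x)
  g(x) = ln(x + 1)^2   ⇒   g'(x) = 2·ln(x + 1)/(x + 1)
  lim(x→0) f'(x)/g'(x) = lim(x→0) (2·sin(x)·cos(x))/(2·ln(x + 1)/(x + 1))
  = 1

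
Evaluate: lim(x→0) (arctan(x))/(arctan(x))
This is a 0/0 indeterminate form.

Apply L'Hôpital's rule: differentiate numerator and denominator separately.
  f(x) = atan(x)   ⇒   f'(x) = 1/(x^2 + 1)
  g(x) = atan(x)   ⇒   g'(x) = 1/(x^2 + 1)
  lim(x→0) f'(x)/g'(x) = lim(x→0) (1/(x^2 + 1))/(1/(x^2 + 1))
  = 1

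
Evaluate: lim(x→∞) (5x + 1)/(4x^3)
This is an ∞/∞ indeterminate form.

Apply L'Hôpital's rule: differentiate numerator and denominator separately.
  f(x) = 5·x + 1   ⇒   f'(x) = 5
  g(x) = 4·x^3   ⇒   g'(x) = 12·x^2
  lim(x→∞) f'(x)/g'(x) = lim(x→∞) (5)/(12·x^2)
  = 0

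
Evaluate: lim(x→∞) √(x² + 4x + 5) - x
This is an ∞-∞ indeterminate form.

Combine fractions or rationalize to convert ∞-∞ to 0/0 form:
  lim(x→∞) √(x² + 4x + 5) - x = 2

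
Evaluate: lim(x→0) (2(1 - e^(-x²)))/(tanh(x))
This is a 0/0 indeterminate form.

Apply L'Hôpital's rule: differentiate numerator and denominator separately.
  f(x) = 2 - 2·e^(-x^2)   ⇒   f'(x) = 4·x·e^(-x^2)
  g(x) = tanh(x)   ⇒   g'(x) = 1 - tanh(x)^2
  lim(x→0) f'(x)/g'(x) = lim(x→0) (4·x·e^(-x^2))/(1 - tanh(x)^2)
  = 0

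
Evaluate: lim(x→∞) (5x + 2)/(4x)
This is an ∞/∞ indeterminate form.

Apply L'Hôpital's rule: differentiate numerator and denominator separately.
  f(x) = 5·x + 2   ⇒   f'(x) = 5
  g(x) = 4·x   ⇒   g'(x) = 4
  lim(x→∞) f'(x)/g'(x) = lim(x→∞) (5)/(4)
  = 5/4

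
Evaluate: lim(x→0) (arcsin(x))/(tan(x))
This is a 0/0 indeterminate form.

Apply L'Hôpital's rule: differentiate numerator and denominator separately.
  f(x) = asin(x)   ⇒   f'(x) = 1/sqrt(1 - x^2)
  g(x) = tan(x)   ⇒   g'(x) = tan(x)^2 + 1
  lim(x→0) f'(x)/g'(x) = lim(x→0) (1/sqrt(1 - x^2))/(tan(x)^2 + 1)
  = 1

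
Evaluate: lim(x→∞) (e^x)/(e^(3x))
This is an ∞/∞ indeterminate form.

Apply L'Hôpital's rule: differentiate numerator and denominator separately.
  f(x) = e^(x)   ⇒   f'(x) = e^(x)
  g(x) = e^(3·x)   ⇒   g'(x) = 3·e^(3·x)
  lim(x→∞) f'(x)/g'(x) = lim(x→∞) (e^(x))/(3·e^(3·x))
  = 0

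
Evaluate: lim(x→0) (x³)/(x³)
This is a 0/0 indeterminate form.

Apply L'Hôpital's rule: differentiate numerator and denominator separately.
  f(x) = x^3   ⇒   f'(x) = 3·x^2
  g(x) = x^3   ⇒   g'(x) = 3·x^2
  lim(x→0) f'(x)/g'(x) = lim(x→0) (3·x^2)/(3·x^2)
  = 1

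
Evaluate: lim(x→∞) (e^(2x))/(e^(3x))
This is an ∞/∞ indeterminate form.

Apply L'Hôpital's rule: differentiate numerator and denominator separately.
  f(x) = e^(2·x)   ⇒   f'(x) = 2·e^(2·x)
  g(x) = e^(3·x)   ⇒   g'(x) = 3·e^(3·x)
  lim(x→∞) f'(x)/g'(x) = lim(x→∞) (2·e^(2·x))/(3·e^(3·x))
  = 0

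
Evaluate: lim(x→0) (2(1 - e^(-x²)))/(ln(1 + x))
This is a 0/0 indeterminate form.

Apply L'Hôpital's rule: differentiate numerator and denominator separately.
  f(x) = 2 - 2·e^(-x^2)   ⇒   f'(x) = 4·x·e^(-x^2)
  g(x) = ln(x + 1)   ⇒   g'(x) = 1/(x + 1)
  lim(x→0) f'(x)/g'(x) = lim(x→0) (4·x·e^(-x^2))/(1/(x + 1))
  = 0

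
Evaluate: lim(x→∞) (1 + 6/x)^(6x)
This is an exponential indeterminate form.

For exponential indeterminate forms, take the natural log:
  Let L = lim(x→∞) (1 + 6/x)^(6x)
  Then ln(L) = lim(x→∞) [exponent × ln(base)]
  Evaluate using L'Hôpital or standard limits, then exponentiate.
  L = e^(36)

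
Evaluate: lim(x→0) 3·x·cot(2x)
This is a 0·∞ indeterminate form.

Rewrite 0·∞ as a quotient (0/0 or ∞/∞ form), then apply L'Hôpital's rule:
  lim(x→0) 3·x·cot(2x) = 3/2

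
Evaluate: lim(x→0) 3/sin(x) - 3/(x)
This is an ∞-∞ indeterminate form.

Combine fractions or rationalize to convert ∞-∞ to 0/0 form:
  lim(x→0) 3/sin(x) - 3/(x) = 0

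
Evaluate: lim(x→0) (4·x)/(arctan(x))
This is a 0/0 indeterminate form.

Apply L'Hôpital's rule: differentiate numerator and denominator separately.
  f(x) = 4·x   ⇒   f'(x) = 4
  g(x) = atan(x)   ⇒   g'(x) = 1/(x^2 + 1)
  lim(x→0) f'(x)/g'(x) = lim(x→0) (4)/(1/(x^2 + 1))
  = 4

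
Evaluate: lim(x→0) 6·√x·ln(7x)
This is a 0·∞ indeterminate form.

Rewrite 0·∞ as a quotient (0/0 or ∞/∞ form), then apply L'Hôpital's rule:
  lim(x→0) 6·√x·ln(7x) = 0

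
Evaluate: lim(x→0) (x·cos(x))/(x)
This is a 0/0 indeterminate form.

Apply L'Hôpital's rule: differentiate numerator and denominator separately.
  f(x) = x·cos(x)   ⇒   f'(x) = -x·sin(x) + cos(x)
  g(x) = x   ⇒   g'(x) = 1
  lim(x→0) f'(x)/g'(x) = lim(x→0) (-x·sin(x) + cos(x))/(1)
  = 1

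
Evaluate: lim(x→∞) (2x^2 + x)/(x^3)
This is an ∞/∞ indeterminate form.

Apply L'Hôpital's rule: differentiate numerator and denominator separately.
  f(x) = 2·x^2 + x   ⇒   f'(x) = 4·x + 1
  g(x) = x^3   ⇒   g'(x) = 3·x^2
  lim(x→∞) f'(x)/g'(x) = lim(x→∞) (4·x + 1)/(3·x^2)
  = 0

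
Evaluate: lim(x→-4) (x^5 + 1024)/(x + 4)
This is a standard limit.

Factor or rationalize the expression:
  lim(x→-4) (x^5 + 1024)/(x + 4) = 1280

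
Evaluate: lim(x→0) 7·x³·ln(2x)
This is a 0·∞ indeterminate form.

Rewrite 0·∞ as a quotient (0/0 or ∞/∞ form), then apply L'Hôpital's rule:
  lim(x→0) 7·x³·ln(2x) = 0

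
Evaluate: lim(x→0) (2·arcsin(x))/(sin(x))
This is a 0/0 indeterminate form.

Apply L'Hôpital's rule: differentiate numerator and denominator separately.
  f(x) = 2·asin(x)   ⇒   f'(x) = 2/sqrt(1 - x^2)
  g(x) = sin(x)   ⇒   g'(x) = cos(x)
  lim(x→0) f'(x)/g'(x) = lim(x→0) (2/sqrt(1 - x^2))/(cos(x))
  = 2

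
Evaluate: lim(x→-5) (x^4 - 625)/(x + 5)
This is a standard limit.

Factor or rationalize the expression:
  lim(x→-5) (x^4 - 625)/(x + 5) = -500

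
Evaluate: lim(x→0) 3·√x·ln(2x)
This is a 0·∞ indeterminate form.

Rewrite 0·∞ as a quotient (0/0 or ∞/∞ form), then apply L'Hôpital's rule:
  lim(x→0) 3·√x·ln(2x) = 0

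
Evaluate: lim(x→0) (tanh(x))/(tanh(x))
This is a 0/0 indeterminate form.

Apply L'Hôpital's rule: differentiate numerator and denominator separately.
  f(x) = tanh(x)   ⇒   f'(x) = 1 - tanh(x)^2
  g(x) = tanh(x)   ⇒   g'(x) = 1 - tanh(x)^2
  lim(x→0) f'(x)/g'(x) = lim(x→0) (1 - tanh(x)^2)/(1 - tanh(x)^2)
  = 1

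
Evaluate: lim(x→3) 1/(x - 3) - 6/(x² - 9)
This is an ∞-∞ indeterminate form.

Combine fractions or rationalize to convert ∞-∞ to 0/0 form:
  lim(x→3) 1/(x - 3) - 6/(x² - 9) = 1/6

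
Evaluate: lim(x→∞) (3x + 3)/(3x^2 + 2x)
This is an ∞/∞ indeterminate form.

Apply L'Hôpital's rule: differentiate numerator and denominator separately.
  f(x) = 3·x + 3   ⇒   f'(x) = 3
  g(x) = 3·x^2 + 2·x   ⇒   g'(x) = 6·x + 2
  lim(x→∞) f'(x)/g'(x) = lim(x→∞) (3)/(6·x + 2)
  = 0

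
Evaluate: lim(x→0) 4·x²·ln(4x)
This is a 0·∞ indeterminate form.

Rewrite 0·∞ as a quotient (0/0 or ∞/∞ form), then apply L'Hôpital's rule:
  lim(x→0) 4·x²·ln(4x) = 0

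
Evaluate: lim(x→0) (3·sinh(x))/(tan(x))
This is a 0/0 indeterminate form.

Apply L'Hôpital's rule: differentiate numerator and denominator separately.
  f(x) = 3·sinh(x)   ⇒   f'(x) = 3·cosh(x)
  g(x) = tan(x)   ⇒   g'(x) = tan(x)^2 + 1
  lim(x→0) f'(x)/g'(x) = lim(x→0) (3·cosh(x))/(tan(x)^2 + 1)
  = 3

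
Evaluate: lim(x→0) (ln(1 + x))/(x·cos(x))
This is a 0/0 indeterminate form.

Apply L'Hôpital's rule: differentiate numerator and denominator separately.
  f(x) = ln(x + 1)   ⇒   f'(x) = 1/(x + 1)
  g(x) = x·cos(x)   ⇒   g'(x) = -x·sin(x) + cos(x)
  lim(x→0) f'(x)/g'(x) = lim(x→0) (1/(x + 1))/(-x·sin(x) + cos(x))
  = 1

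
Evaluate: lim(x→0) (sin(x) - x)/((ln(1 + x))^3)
This is a 0/0 indeterminate form.

Apply L'Hôpital's rule: differentiate numerator and denominator separately.
  f(x) = -x + sin(x)   ⇒   f'(x) = cos(x) - 1
  g(x) = ln(x + 1)^3   ⇒   g'(x) = 3·ln(x + 1)^2/(x + 1)
  lim(x→0) f'(x)/g'(x) = lim(x→0) (cos(x) - 1)/(3·ln(x + 1)^2/(x + 1))
  = -1/6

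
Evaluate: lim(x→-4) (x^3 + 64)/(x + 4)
This is a standard limit.

Factor or rationalize the expression:
  lim(x→-4) (x^3 + 64)/(x + 4) = 48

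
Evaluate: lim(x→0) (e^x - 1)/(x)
This is a 0/0 indeterminate form.

Apply L'Hôpital's rule: differentiate numerator and denominator separately.
  f(x) = e^(x) - 1   ⇒   f'(x) = e^(x)
  g(x) = x   ⇒   g'(x) = 1
  lim(x→0) f'(x)/g'(x) = lim(x→0) (e^(x))/(1)
  = 1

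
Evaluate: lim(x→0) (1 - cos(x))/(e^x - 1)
This is a 0/0 indeterminate form.

Apply L'Hôpital's rule: differentiate numerator and denominator separately.
  f(x) = 1 - cos(x)   ⇒   f'(x) = sin(x)
  g(x) = e^(x) - 1   ⇒   g'(x) = e^(x)
  lim(x→0) f'(x)/g'(x) = lim(x→0) (sin(x))/(e^(x))
  = 0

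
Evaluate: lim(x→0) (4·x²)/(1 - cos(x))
This is a 0/0 indeterminate form.

Apply L'Hôpital's rule: differentiate numerator and denominator separately.
  f(x) = 4·x^2   ⇒   f'(x) = 8·x
  g(x) = 1 - cos(x)   ⇒   g'(x) = sin(x)
  lim(x→0) f'(x)/g'(x) = lim(x→0) (8·x)/(sin(x))
  = 8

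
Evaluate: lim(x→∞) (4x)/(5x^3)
This is an ∞/∞ indeterminate form.

Apply L'Hôpital's rule: differentiate numerator and denominator separately.
  f(x) = 4·x   ⇒   f'(x) = 4
  g(x) = 5·x^3   ⇒   g'(x) = 15·x^2
  lim(x→∞) f'(x)/g'(x) = lim(x→∞) (4)/(15·x^2)
  = 0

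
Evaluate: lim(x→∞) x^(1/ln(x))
This is an exponential indeterminate form.

For exponential indeterminate forms, take the natural log:
  Let L = lim(x→∞) x^(1/ln(x))
  Then ln(L) = lim(x→∞) [exponent × ln(base)]
  Evaluate using L'Hôpital or standard limits, then exponentiate.
  L = e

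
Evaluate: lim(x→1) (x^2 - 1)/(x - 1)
This is a standard limit.

Factor or rationalize the expression:
  lim(x→1) (x^2 - 1)/(x - 1) = 2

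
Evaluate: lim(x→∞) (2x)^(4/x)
This is an exponential indeterminate form.

For exponential indeterminate forms, take the natural log:
  Let L = lim(x→∞) (2x)^(4/x)
  Then ln(L) = lim(x→∞) [exponent × ln(base)]
  Evaluate using L'Hôpital or standard limits, then exponentiate.
  L = 1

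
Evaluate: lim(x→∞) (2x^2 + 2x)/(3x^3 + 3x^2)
This is an ∞/∞ indeterminate form.

Apply L'Hôpital's rule: differentiate numerator and denominator separately.
  f(x) = 2·x^2 + 2·x   ⇒   f'(x) = 4·x + 2
  g(x) = 3·x^3 + 3·x^2   ⇒   g'(x) = 9·x^2 + 6·x
  lim(x→∞) f'(x)/g'(x) = lim(x→∞) (4·x + 2)/(9·x^2 + 6·x)
  = 0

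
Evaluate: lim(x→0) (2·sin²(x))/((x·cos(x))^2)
This is a 0/0 indeterminate form.

Apply L'Hôpital's rule: differentiate numerator and denominator separately.
  f(x) = 2·sin(x)^2   ⇒   f'(x) = 4·sin(x)·cos(x)
  g(x) = x^2·cos(x)^2   ⇒   g'(x) = -2·x^2·sin(x)·cos(x) + 2·x·cos(x)^2
  lim(x→0) f'(x)/g'(x) = lim(x→0) (4·sin(x)·cos(x))/(-2·x^2·sin(x)·cos(x) + 2·x·cos(x)^2)
  = 2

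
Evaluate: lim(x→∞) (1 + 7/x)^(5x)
This is an exponential indeterminate form.

For exponential indeterminate forms, take the natural log:
  Let L = lim(x→∞) (1 + 7/x)^(5x)
  Then ln(L) = lim(x→∞) [exponent × ln(base)]
  Evaluate using L'Hôpital or standard limits, then exponentiate.
  L = e^(35)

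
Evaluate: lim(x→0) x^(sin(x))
This is an exponential indeterminate form.

For exponential indeterminate forms, take the natural log:
  Let L = lim(x→0) x^(sin(x))
  Then ln(L) = lim(x→0) [exponent × ln(base)]
  Evaluate using L'Hôpital or standard limits, then exponentiate.
  L = 1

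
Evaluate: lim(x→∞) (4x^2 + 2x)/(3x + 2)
This is an ∞/∞ indeterminate form.

Apply L'Hôpital's rule: differentiate numerator and denominator separately.
  f(x) = 4·x^2 + 2·x   ⇒   f'(x) = 8·x + 2
  g(x) = 3·x + 2   ⇒   g'(x) = 3
  lim(x→∞) f'(x)/g'(x) = lim(x→∞) (8·x + 2)/(3)
  = ∞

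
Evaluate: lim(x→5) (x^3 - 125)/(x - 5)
This is a standard limit.

Factor or rationalize the expression:
  lim(x→5) (x^3 - 125)/(x - 5) = 75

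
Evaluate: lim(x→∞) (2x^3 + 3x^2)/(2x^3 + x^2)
This is an ∞/∞ indeterminate form.

Apply L'Hôpital's rule: differentiate numerator and denominator separately.
  f(x) = 2·x^3 + 3·x^2   ⇒   f'(x) = 6·x^2 + 6·x
  g(x) = 2·x^3 + x^2   ⇒   g'(x) = 6·x^2 + 2·x
  lim(x→∞) f'(x)/g'(x) = lim(x→∞) (6·x^2 + 6·x)/(6·x^2 + 2·x)
  = 1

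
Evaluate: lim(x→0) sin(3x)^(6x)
This is an exponential indeterminate form.

For exponential indeterminate forms, take the natural log:
  Let L = lim(x→0) sin(3x)^(6x)
  Then ln(L) = lim(x→0) [exponent × ln(base)]
  Evaluate using L'Hôpital or standard limits, then exponentiate.
  L = 1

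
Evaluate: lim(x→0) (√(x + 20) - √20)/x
This is a standard limit.

Factor or rationalize the expression:
  lim(x→0) (√(x + 20) - √20)/x = sqrt(5)/20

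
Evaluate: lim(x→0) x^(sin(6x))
This is an exponential indeterminate form.

For exponential indeterminate forms, take the natural log:
  Let L = lim(x→0) x^(sin(6x))
  Then ln(L) = lim(x→0) [exponent × ln(base)]
  Evaluate using L'Hôpital or standard limits, then exponentiate.
  L = 1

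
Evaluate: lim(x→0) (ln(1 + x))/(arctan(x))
This is a 0/0 indeterminate form.

Apply L'Hôpital's rule: differentiate numerator and denominator separately.
  f(x) = ln(x + 1)   ⇒   f'(x) = 1/(x + 1)
  g(x) = atan(x)   ⇒   g'(x) = 1/(x^2 + 1)
  lim(x→0) f'(x)/g'(x) = lim(x→0) (1/(x + 1))/(1/(x^2 + 1))
  = 1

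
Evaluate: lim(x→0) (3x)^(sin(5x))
This is an exponential indeterminate form.

For exponential indeterminate forms, take the natural log:
  Let L = lim(x→0) (3x)^(sin(5x))
  Then ln(L) = lim(x→0) [exponent × ln(base)]
  Evaluate using L'Hôpital or standard limits, then exponentiate.
  L = 1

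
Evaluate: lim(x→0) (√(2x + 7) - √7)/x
This is a standard limit.

Factor or rationalize the expression:
  lim(x→0) (√(2x + 7) - √7)/x = sqrt(7)/7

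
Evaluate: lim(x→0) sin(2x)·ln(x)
This is a 0·∞ indeterminate form.

Rewrite 0·∞ as a quotient (0/0 or ∞/∞ form), then apply L'Hôpital's rule:
  lim(x→0) sin(2x)·ln(x) = 0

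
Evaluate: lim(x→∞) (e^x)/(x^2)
This is an ∞/∞ indeterminate form.

Apply L'Hôpital's rule: differentiate numerator and denominator separately.
  f(x) = e^(x)   ⇒   f'(x) = e^(x)
  g(x) = x^2   ⇒   g'(x) = 2·x
  lim(x→∞) f'(x)/g'(x) = lim(x→∞) (e^(x))/(2·x)
  = ∞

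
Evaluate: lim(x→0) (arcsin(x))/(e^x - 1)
This is a 0/0 indeterminate form.

Apply L'Hôpital's rule: differentiate numerator and denominator separately.
  f(x) = asin(x)   ⇒   f'(x) = 1/sqrt(1 - x^2)
  g(x) = e^(x) - 1   ⇒   g'(x) = e^(x)
  lim(x→0) f'(x)/g'(x) = lim(x→0) (1/sqrt(1 - x^2))/(e^(x))
  = 1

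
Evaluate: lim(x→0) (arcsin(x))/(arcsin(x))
This is a 0/0 indeterminate form.

Apply L'Hôpital's rule: differentiate numerator and denominator separately.
  f(x) = asin(x)   ⇒   f'(x) = 1/sqrt(1 - x^2)
  g(x) = asin(x)   ⇒   g'(x) = 1/sqrt(1 - x^2)
  lim(x→0) f'(x)/g'(x) = lim(x→0) (1/sqrt(1 - x^2))/(1/sqrt(1 - x^2))
  = 1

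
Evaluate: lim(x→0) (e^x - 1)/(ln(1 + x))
This is a 0/0 indeterminate form.

Apply L'Hôpital's rule: differentiate numerator and denominator separately.
  f(x) = e^(x) - 1   ⇒   f'(x) = e^(x)
  g(x) = ln(x + 1)   ⇒   g'(x) = 1/(x + 1)
  lim(x→0) f'(x)/g'(x) = lim(x→0) (e^(x))/(1/(x + 1))
  = 1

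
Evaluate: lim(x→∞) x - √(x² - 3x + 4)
This is an ∞-∞ indeterminate form.

Combine fractions or rationalize to convert ∞-∞ to 0/0 form:
  lim(x→∞) x - √(x² - 3x + 4) = 3/2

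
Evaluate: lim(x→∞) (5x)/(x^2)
This is an ∞/∞ indeterminate form.

Apply L'Hôpital's rule: differentiate numerator and denominator separately.
  f(x) = 5·x   ⇒   f'(x) = 5
  g(x) = x^2   ⇒   g'(x) = 2·x
  lim(x→∞) f'(x)/g'(x) = lim(x→∞) (5)/(2·x)
  = 0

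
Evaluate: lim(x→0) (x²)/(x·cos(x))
This is a 0/0 indeterminate form.

Apply L'Hôpital's rule: differentiate numerator and denominator separately.
  f(x) = x^2   ⇒   f'(x) = 2·x
  g(x) = x·cos(x)   ⇒   g'(x) = -x·sin(x) + cos(x)
  lim(x→0) f'(x)/g'(x) = lim(x→0) (2·x)/(-x·sin(x) + cos(x))
  = 0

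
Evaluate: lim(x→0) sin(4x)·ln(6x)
This is a 0·∞ indeterminate form.

Rewrite 0·∞ as a quotient (0/0 or ∞/∞ form), then apply L'Hôpital's rule:
  lim(x→0) sin(4x)·ln(6x) = 0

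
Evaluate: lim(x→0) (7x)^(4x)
This is an exponential indeterminate form.

For exponential indeterminate forms, take the natural log:
  Let L = lim(x→0) (7x)^(4x)
  Then ln(L) = lim(x→0) [exponent × ln(base)]
  Evaluate using L'Hôpital or standard limits, then exponentiate.
  L = 1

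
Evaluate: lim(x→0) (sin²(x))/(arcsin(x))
This is a 0/0 indeterminate form.

Apply L'Hôpital's rule: differentiate numerator and denominator separately.
  f(x) = sin(x)^2   ⇒   f'(x) = 2·sin(x)·cos(x)
  g(x) = asin(x)   ⇒   g'(x) = 1/sqrt(1 - x^2)
  lim(x→0) f'(x)/g'(x) = lim(x→0) (2·sin(x)·cos(x))/(1/sqrt(1 - x^2))
  = 0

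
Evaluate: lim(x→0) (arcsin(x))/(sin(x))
This is a 0/0 indeterminate form.

Apply L'Hôpital's rule: differentiate numerator and denominator separately.
  f(x) = asin(x)   ⇒   f'(x) = 1/sqrt(1 - x^2)
  g(x) = sin(x)   ⇒   g'(x) = cos(x)
  lim(x→0) f'(x)/g'(x) = lim(x→0) (1/sqrt(1 - x^2))/(cos(x))
  = 1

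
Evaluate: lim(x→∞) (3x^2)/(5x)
This is an ∞/∞ indeterminate form.

Apply L'Hôpital's rule: differentiate numerator and denominator separately.
  f(x) = 3·x^2   ⇒   f'(x) = 6·x
  g(x) = 5·x   ⇒   g'(x) = 5
  lim(x→∞) f'(x)/g'(x) = lim(x→∞) (6·x)/(5)
  = ∞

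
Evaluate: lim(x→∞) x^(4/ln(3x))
This is an exponential indeterminate form.

For exponential indeterminate forms, take the natural log:
  Let L = lim(x→∞) x^(4/ln(3x))
  Then ln(L) = lim(x→∞) [exponent × ln(base)]
  Evaluate using L'Hôpital or standard limits, then exponentiate.
  L = e^(4)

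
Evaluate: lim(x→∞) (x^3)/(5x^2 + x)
This is an ∞/∞ indeterminate form.

Apply L'Hôpital's rule: differentiate numerator and denominator separately.
  f(x) = x^3   ⇒   f'(x) = 3·x^2
  g(x) = 5·x^2 + x   ⇒   g'(x) = 10·x + 1
  lim(x→∞) f'(x)/g'(x) = lim(x→∞) (3·x^2)/(10·x + 1)
  = ∞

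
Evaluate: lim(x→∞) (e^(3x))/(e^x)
This is an ∞/∞ indeterminate form.

Apply L'Hôpital's rule: differentiate numerator and denominator separately.
  f(x) = e^(3·x)   ⇒   f'(x) = 3·e^(3·x)
  g(x) = e^(x)   ⇒   g'(x) = e^(x)
  lim(x→∞) f'(x)/g'(x) = lim(x→∞) (3·e^(3·x))/(e^(x))
  = ∞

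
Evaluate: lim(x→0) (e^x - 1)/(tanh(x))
This is a 0/0 indeterminate form.

Apply L'Hôpital's rule: differentiate numerator and denominator separately.
  f(x) = e^(x) - 1   ⇒   f'(x) = e^(x)
  g(x) = tanh(x)   ⇒   g'(x) = 1 - tanh(x)^2
  lim(x→0) f'(x)/g'(x) = lim(x→0) (e^(x))/(1 - tanh(x)^2)
  = 1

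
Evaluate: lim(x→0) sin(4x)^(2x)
This is an exponential indeterminate form.

For exponential indeterminate forms, take the natural log:
  Let L = lim(x→0) sin(4x)^(2x)
  Then ln(L) = lim(x→0) [exponent × ln(base)]
  Evaluate using L'Hôpital or standard limits, then exponentiate.
  L = 1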